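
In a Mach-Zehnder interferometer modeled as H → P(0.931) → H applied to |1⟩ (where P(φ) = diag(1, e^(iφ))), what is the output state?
(0.2015 - 0.4011i)|0⟩ + (0.7985 + 0.4011i)|1⟩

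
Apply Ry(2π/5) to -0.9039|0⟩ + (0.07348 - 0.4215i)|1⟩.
(-0.7745 + 0.2478i)|0⟩ + (-0.4719 - 0.341i)|1⟩

Ry(2π/5) = [[cos(θ/2), −sin(θ/2)], [sin(θ/2), cos(θ/2)]]; θ = 2π/5, cos(θ/2) ≈ 0.809017, sin(θ/2) ≈ 0.587785.
With a = amp(|0⟩) = -0.9039 and b = amp(|1⟩) = (0.07348 - 0.4215i):
new amp(|0⟩) = (0.809017)·a + (-0.587785)·b = (-0.7745 + 0.2478i)
new amp(|1⟩) = (0.587785)·a + (0.809017)·b = (-0.4719 - 0.341i)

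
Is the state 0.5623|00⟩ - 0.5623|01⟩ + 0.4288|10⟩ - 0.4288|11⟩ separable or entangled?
Separable

Writing the state as a|00⟩ + b|01⟩ + c|10⟩ + d|11⟩, it is a product state iff ad − bc = 0.
Here (a, b, c, d) = (0.5623, -0.5623, 0.4288, -0.4288): ad − bc = (0.5623)(-0.4288) − (-0.5623)(0.4288) = 0, so the state is separable.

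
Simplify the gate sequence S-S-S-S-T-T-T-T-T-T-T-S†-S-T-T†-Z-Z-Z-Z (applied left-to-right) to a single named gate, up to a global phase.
T†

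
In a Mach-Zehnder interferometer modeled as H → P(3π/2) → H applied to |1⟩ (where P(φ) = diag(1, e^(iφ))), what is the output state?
(1/2 + (1/2)i)|0⟩ + (1/2 - (1/2)i)|1⟩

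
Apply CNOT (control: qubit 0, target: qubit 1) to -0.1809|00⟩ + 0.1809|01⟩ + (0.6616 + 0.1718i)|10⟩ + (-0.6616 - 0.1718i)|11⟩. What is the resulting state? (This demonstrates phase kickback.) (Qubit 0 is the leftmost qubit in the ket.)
-0.1809|00⟩ + 0.1809|01⟩ + (-0.6616 - 0.1718i)|10⟩ + (0.6616 + 0.1718i)|11⟩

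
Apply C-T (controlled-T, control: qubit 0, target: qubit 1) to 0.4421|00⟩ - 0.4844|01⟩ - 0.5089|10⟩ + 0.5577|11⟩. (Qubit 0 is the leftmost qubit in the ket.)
0.4421|00⟩ - 0.4844|01⟩ - 0.5089|10⟩ + (0.3944 + 0.3944i)|11⟩

C-T leaves the control-|0⟩ kets |00⟩, |01⟩ unchanged and applies T to qubit 1 on the control-|1⟩ pair (|10⟩, |11⟩).
T = [[1, 0], [0, (1/√2 + (1/√2)i)]].
With a = amp(|10⟩) = -0.5089 and b = amp(|11⟩) = 0.5577:
new amp(|10⟩) = (1)·a = -0.5089
new amp(|11⟩) = (1/√2 + (1/√2)i)·b = (0.3944 + 0.3944i)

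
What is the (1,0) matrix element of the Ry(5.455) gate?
0.4024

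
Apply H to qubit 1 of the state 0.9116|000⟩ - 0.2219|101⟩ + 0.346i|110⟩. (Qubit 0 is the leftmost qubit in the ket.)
0.6446|000⟩ + 0.6446|010⟩ + 0.2447i|100⟩ - 0.1569|101⟩ - 0.2447i|110⟩ - 0.1569|111⟩

H on qubit 1 mixes each pair of kets that differ only in qubit 1: amplitudes (a, b) of (|…0…⟩, |…1…⟩) become ((a + b)/√2, (a − b)/√2). Kets absent from the input have amplitude 0.
(|000⟩, |010⟩): (a, b) = (0.9116, 0) → (0.6446, 0.6446)
(|100⟩, |110⟩): (a, b) = (0, 0.346i) → (0.2447i, -0.2447i)
(|101⟩, |111⟩): (a, b) = (-0.2219, 0) → (-0.1569, -0.1569)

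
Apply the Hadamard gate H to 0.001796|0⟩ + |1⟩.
0.7084|0⟩ - 0.7058|1⟩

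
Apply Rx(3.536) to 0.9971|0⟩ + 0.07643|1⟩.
(-0.1954 - 0.07495i)|0⟩ + (-0.01497 - 0.9778i)|1⟩

Rx(3.536) = [[cos(θ/2), −i·sin(θ/2)], [−i·sin(θ/2), cos(θ/2)]]; θ = 3.536, cos(θ/2) ≈ -0.195928, sin(θ/2) ≈ 0.980618.
With a = amp(|0⟩) = 0.9971 and b = amp(|1⟩) = 0.07643:
new amp(|0⟩) = (-0.195928)·a + (-0.980618i)·b = (-0.1954 - 0.07495i)
new amp(|1⟩) = (-0.980618i)·a + (-0.195928)·b = (-0.01497 - 0.9778i)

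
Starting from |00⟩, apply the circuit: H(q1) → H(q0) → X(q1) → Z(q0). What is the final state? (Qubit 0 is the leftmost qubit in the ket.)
1/2|00⟩ + 1/2|01⟩ - 1/2|10⟩ - 1/2|11⟩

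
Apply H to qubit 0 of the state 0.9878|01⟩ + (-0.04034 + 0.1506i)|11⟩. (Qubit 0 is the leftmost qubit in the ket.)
(0.67 + 0.1065i)|01⟩ + (0.727 - 0.1065i)|11⟩

H on qubit 0 mixes each pair of kets that differ only in qubit 0: amplitudes (a, b) of (|…0…⟩, |…1…⟩) become ((a + b)/√2, (a − b)/√2). Kets absent from the input have amplitude 0.
(|01⟩, |11⟩): (a, b) = (0.9878, (-0.04034 + 0.1506i)) → ((0.67 + 0.1065i), (0.727 - 0.1065i))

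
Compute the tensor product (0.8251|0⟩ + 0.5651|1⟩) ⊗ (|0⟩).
0.8251|00⟩ + 0.5651|10⟩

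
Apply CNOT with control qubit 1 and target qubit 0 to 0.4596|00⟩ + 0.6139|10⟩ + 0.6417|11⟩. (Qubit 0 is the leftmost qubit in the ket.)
0.4596|00⟩ + 0.6417|01⟩ + 0.6139|10⟩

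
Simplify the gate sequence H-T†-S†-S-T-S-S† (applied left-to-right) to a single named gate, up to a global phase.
H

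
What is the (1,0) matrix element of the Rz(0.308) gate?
0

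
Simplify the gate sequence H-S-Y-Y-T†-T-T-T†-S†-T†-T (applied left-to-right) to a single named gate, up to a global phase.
H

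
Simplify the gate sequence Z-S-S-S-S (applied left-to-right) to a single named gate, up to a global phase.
Z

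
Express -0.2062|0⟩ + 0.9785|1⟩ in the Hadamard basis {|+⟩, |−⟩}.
0.5461|+⟩ - 0.8377|−⟩

With |ψ⟩ = α|0⟩ + β|1⟩, the Hadamard-basis coefficients are ⟨+|ψ⟩ = (α + β)/√2 and ⟨−|ψ⟩ = (α − β)/√2.
Here α = -0.2062, β = 0.9785: (α + β)/√2 = 0.5461, (α − β)/√2 = -0.8377.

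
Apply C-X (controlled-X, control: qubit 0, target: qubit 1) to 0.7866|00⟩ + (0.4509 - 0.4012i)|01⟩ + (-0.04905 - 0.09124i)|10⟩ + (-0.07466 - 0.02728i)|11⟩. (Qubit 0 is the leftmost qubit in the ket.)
0.7866|00⟩ + (0.4509 - 0.4012i)|01⟩ + (-0.07466 - 0.02728i)|10⟩ + (-0.04905 - 0.09124i)|11⟩

C-X leaves the control-|0⟩ kets |00⟩, |01⟩ unchanged and applies X to qubit 1 on the control-|1⟩ pair (|10⟩, |11⟩).
X = [[0, 1], [1, 0]].
With a = amp(|10⟩) = (-0.04905 - 0.09124i) and b = amp(|11⟩) = (-0.07466 - 0.02728i):
new amp(|10⟩) = (1)·b = (-0.07466 - 0.02728i)
new amp(|11⟩) = (1)·a = (-0.04905 - 0.09124i)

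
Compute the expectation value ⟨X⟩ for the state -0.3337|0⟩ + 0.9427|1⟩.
-0.6292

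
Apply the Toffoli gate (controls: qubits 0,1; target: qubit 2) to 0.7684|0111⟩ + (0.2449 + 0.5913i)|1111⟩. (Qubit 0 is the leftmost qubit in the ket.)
0.7684|0111⟩ + (0.2449 + 0.5913i)|1101⟩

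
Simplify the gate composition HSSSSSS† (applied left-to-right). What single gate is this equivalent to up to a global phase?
H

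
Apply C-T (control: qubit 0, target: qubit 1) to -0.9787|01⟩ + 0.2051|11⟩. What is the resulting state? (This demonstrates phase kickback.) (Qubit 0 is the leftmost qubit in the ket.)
-0.9787|01⟩ + (0.145 + 0.145i)|11⟩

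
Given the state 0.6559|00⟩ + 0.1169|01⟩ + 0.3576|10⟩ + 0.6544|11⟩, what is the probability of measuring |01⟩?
0.01367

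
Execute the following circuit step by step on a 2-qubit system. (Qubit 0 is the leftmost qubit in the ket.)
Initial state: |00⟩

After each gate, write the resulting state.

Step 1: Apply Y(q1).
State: i|01⟩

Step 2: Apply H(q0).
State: (1/√2)i|01⟩ + (1/√2)i|11⟩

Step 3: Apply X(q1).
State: (1/√2)i|00⟩ + (1/√2)i|10⟩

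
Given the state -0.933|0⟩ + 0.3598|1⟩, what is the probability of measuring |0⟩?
0.8705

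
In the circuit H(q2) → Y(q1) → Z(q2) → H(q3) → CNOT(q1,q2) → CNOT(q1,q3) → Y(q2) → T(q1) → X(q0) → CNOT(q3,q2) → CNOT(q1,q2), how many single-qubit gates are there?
7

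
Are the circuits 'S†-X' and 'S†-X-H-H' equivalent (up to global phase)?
Yes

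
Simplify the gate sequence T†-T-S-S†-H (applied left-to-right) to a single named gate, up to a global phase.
H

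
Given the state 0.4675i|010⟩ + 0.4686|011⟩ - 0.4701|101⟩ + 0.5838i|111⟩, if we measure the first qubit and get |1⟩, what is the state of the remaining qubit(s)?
-0.6272|01⟩ + 0.7789i|11⟩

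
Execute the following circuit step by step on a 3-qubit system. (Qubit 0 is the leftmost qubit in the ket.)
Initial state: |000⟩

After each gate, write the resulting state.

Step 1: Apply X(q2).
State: |001⟩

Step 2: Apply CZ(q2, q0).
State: |001⟩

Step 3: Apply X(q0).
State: |101⟩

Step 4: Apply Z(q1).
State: |101⟩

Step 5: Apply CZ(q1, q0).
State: |101⟩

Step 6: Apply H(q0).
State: 1/√2|001⟩ - 1/√2|101⟩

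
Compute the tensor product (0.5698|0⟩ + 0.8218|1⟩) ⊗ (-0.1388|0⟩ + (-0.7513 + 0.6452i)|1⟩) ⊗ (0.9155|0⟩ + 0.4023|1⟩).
-0.07241|000⟩ - 0.03182|001⟩ + (-0.3919 + 0.3366i)|010⟩ + (-0.1722 + 0.1479i)|011⟩ - 0.1044|100⟩ - 0.04589|101⟩ + (-0.5652 + 0.4854i)|110⟩ + (-0.2484 + 0.2133i)|111⟩

amp(|b₁b₂…⟩) = product of the factor amplitudes for bits b₁, b₂, …; only kets whose every factor amplitude is nonzero survive.
|000⟩: (0.5698)(-0.1388)(0.9155) = -0.07241
|001⟩: (0.5698)(-0.1388)(0.4023) = -0.03182
|010⟩: (0.5698)(-0.7513 + 0.6452i)(0.9155) = (-0.3919 + 0.3366i)
|011⟩: (0.5698)(-0.7513 + 0.6452i)(0.4023) = (-0.1722 + 0.1479i)
|100⟩: (0.8218)(-0.1388)(0.9155) = -0.1044
|101⟩: (0.8218)(-0.1388)(0.4023) = -0.04589
|110⟩: (0.8218)(-0.7513 + 0.6452i)(0.9155) = (-0.5652 + 0.4854i)
|111⟩: (0.8218)(-0.7513 + 0.6452i)(0.4023) = (-0.2484 + 0.2133i)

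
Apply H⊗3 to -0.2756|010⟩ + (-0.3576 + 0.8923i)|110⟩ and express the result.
(-0.2239 + 0.3155i)|000⟩ + (-0.2239 + 0.3155i)|001⟩ + (0.2239 - 0.3155i)|010⟩ + (0.2239 - 0.3155i)|011⟩ + (0.02899 - 0.3155i)|100⟩ + (0.02899 - 0.3155i)|101⟩ + (-0.02899 + 0.3155i)|110⟩ + (-0.02899 + 0.3155i)|111⟩

H⊗3 gives amp(|y⟩) = (1/2√2) Σ_x (−1)^(x·y) amp(|x⟩), where x·y is the number of positions in which both x and y have a 1.
|000⟩: (-0.2756 + (-0.3576 + 0.8923i))/(2√2) = (-0.2239 + 0.3155i)
|001⟩: (-0.2756 + (-0.3576 + 0.8923i))/(2√2) = (-0.2239 + 0.3155i)
|010⟩: (0.2756 - (-0.3576 + 0.8923i))/(2√2) = (0.2239 - 0.3155i)
|011⟩: (0.2756 - (-0.3576 + 0.8923i))/(2√2) = (0.2239 - 0.3155i)
|100⟩: (-0.2756 - (-0.3576 + 0.8923i))/(2√2) = (0.02899 - 0.3155i)
|101⟩: (-0.2756 - (-0.3576 + 0.8923i))/(2√2) = (0.02899 - 0.3155i)
|110⟩: (0.2756 + (-0.3576 + 0.8923i))/(2√2) = (-0.02899 + 0.3155i)
|111⟩: (0.2756 + (-0.3576 + 0.8923i))/(2√2) = (-0.02899 + 0.3155i)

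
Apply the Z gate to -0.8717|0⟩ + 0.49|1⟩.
-0.8717|0⟩ - 0.49|1⟩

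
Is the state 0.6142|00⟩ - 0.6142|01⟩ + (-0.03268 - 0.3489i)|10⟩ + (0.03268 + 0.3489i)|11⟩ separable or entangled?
Separable

Writing the state as a|00⟩ + b|01⟩ + c|10⟩ + d|11⟩, it is a product state iff ad − bc = 0.
Here (a, b, c, d) = (0.6142, -0.6142, (-0.03268 - 0.3489i), (0.03268 + 0.3489i)): ad − bc = (0.6142)(0.03268 + 0.3489i) − (-0.6142)(-0.03268 - 0.3489i) = 0, so the state is separable.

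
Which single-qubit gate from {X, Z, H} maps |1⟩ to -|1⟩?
Z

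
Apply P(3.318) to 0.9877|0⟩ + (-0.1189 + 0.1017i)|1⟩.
0.9877|0⟩ + (0.1349 - 0.07926i)|1⟩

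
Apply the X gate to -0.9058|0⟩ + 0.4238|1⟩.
0.4238|0⟩ - 0.9058|1⟩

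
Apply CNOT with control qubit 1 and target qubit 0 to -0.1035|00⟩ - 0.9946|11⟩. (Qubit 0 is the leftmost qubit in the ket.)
-0.1035|00⟩ - 0.9946|01⟩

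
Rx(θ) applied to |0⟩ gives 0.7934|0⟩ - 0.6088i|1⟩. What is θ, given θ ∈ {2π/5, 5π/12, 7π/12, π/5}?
5π/12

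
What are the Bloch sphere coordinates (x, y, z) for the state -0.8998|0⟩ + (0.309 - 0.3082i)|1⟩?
(-0.5561, 0.5546, 0.6192)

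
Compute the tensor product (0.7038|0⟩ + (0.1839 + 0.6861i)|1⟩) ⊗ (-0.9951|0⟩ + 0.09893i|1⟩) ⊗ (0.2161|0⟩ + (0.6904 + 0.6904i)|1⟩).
-0.1513|000⟩ + (-0.4835 - 0.4835i)|001⟩ + 0.01505i|010⟩ + (-0.04807 + 0.04807i)|011⟩ + (-0.03955 - 0.1475i)|100⟩ + (0.345 - 0.5977i)|101⟩ + (-0.01467 + 0.003932i)|110⟩ + (-0.05942 - 0.0343i)|111⟩

amp(|b₁b₂…⟩) = product of the factor amplitudes for bits b₁, b₂, …; only kets whose every factor amplitude is nonzero survive.
|000⟩: (0.7038)(-0.9951)(0.2161) = -0.1513
|001⟩: (0.7038)(-0.9951)(0.6904 + 0.6904i) = (-0.4835 - 0.4835i)
|010⟩: (0.7038)(0.09893i)(0.2161) = 0.01505i
|011⟩: (0.7038)(0.09893i)(0.6904 + 0.6904i) = (-0.04807 + 0.04807i)
|100⟩: (0.1839 + 0.6861i)(-0.9951)(0.2161) = (-0.03955 - 0.1475i)
|101⟩: (0.1839 + 0.6861i)(-0.9951)(0.6904 + 0.6904i) = (0.345 - 0.5977i)
|110⟩: (0.1839 + 0.6861i)(0.09893i)(0.2161) = (-0.01467 + 0.003932i)
|111⟩: (0.1839 + 0.6861i)(0.09893i)(0.6904 + 0.6904i) = (-0.05942 - 0.0343i)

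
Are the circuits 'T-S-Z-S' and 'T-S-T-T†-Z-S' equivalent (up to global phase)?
Yes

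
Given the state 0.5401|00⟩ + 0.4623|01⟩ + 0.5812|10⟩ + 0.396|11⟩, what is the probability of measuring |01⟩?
0.2137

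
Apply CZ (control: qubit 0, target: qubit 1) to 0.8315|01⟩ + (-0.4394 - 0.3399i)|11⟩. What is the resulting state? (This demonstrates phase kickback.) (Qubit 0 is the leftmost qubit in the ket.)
0.8315|01⟩ + (0.4394 + 0.3399i)|11⟩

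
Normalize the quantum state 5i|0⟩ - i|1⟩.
0.9806i|0⟩ - 0.1961i|1⟩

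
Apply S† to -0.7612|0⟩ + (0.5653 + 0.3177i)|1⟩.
-0.7612|0⟩ + (0.3177 - 0.5653i)|1⟩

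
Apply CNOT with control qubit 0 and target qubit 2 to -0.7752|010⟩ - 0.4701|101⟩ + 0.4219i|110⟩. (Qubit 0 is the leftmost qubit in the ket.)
-0.7752|010⟩ - 0.4701|100⟩ + 0.4219i|111⟩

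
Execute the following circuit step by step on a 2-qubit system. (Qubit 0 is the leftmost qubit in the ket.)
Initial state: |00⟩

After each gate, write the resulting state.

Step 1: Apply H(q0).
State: 1/√2|00⟩ + 1/√2|10⟩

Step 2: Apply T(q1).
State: 1/√2|00⟩ + 1/√2|10⟩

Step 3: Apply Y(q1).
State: (1/√2)i|01⟩ + (1/√2)i|11⟩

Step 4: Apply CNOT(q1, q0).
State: (1/√2)i|01⟩ + (1/√2)i|11⟩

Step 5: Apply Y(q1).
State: 1/√2|00⟩ + 1/√2|10⟩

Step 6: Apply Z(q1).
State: 1/√2|00⟩ + 1/√2|10⟩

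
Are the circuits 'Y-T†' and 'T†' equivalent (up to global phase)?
No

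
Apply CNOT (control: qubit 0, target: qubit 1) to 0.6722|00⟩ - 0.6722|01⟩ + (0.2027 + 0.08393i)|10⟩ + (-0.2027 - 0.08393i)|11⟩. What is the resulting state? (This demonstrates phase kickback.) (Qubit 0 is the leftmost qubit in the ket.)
0.6722|00⟩ - 0.6722|01⟩ + (-0.2027 - 0.08393i)|10⟩ + (0.2027 + 0.08393i)|11⟩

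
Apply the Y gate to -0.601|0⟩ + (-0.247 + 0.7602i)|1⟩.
(0.7602 + 0.247i)|0⟩ - 0.601i|1⟩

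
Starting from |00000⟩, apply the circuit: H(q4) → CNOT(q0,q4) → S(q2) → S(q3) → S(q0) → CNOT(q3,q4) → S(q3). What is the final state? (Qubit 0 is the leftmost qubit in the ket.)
1/√2|00000⟩ + 1/√2|00001⟩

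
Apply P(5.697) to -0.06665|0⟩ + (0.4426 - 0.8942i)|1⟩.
-0.06665|0⟩ + (-0.1259 - 0.9898i)|1⟩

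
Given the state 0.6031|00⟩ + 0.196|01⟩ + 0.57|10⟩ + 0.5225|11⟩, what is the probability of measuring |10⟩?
0.3249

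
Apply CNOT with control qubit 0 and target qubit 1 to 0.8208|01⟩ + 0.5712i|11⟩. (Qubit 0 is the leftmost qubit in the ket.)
0.8208|01⟩ + 0.5712i|10⟩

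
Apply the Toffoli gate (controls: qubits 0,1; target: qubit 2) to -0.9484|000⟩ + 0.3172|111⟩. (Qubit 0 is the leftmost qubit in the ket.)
-0.9484|000⟩ + 0.3172|110⟩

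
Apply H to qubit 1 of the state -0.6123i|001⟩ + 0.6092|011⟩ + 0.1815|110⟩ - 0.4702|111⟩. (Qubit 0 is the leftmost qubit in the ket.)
(0.4308 - 0.433i)|001⟩ + (-0.4308 - 0.433i)|011⟩ + 0.1283|100⟩ - 0.3325|101⟩ - 0.1283|110⟩ + 0.3325|111⟩

H on qubit 1 mixes each pair of kets that differ only in qubit 1: amplitudes (a, b) of (|…0…⟩, |…1…⟩) become ((a + b)/√2, (a − b)/√2). Kets absent from the input have amplitude 0.
(|001⟩, |011⟩): (a, b) = (-0.6123i, 0.6092) → ((0.4308 - 0.433i), (-0.4308 - 0.433i))
(|100⟩, |110⟩): (a, b) = (0, 0.1815) → (0.1283, -0.1283)
(|101⟩, |111⟩): (a, b) = (0, -0.4702) → (-0.3325, 0.3325)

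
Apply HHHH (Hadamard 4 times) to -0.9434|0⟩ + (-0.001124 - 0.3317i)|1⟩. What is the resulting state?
-0.9434|0⟩ + (-0.001124 - 0.3317i)|1⟩

H² = I, so an even number of Hadamards cancels: H^4 = I and the state is unchanged.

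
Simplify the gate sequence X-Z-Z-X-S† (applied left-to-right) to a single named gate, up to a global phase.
S†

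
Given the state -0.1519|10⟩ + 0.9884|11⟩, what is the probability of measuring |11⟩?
0.9769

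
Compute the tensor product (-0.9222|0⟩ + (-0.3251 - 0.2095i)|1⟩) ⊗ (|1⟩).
-0.9222|01⟩ + (-0.3251 - 0.2095i)|11⟩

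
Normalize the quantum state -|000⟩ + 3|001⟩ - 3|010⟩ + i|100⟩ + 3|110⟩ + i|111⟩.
-0.1826|000⟩ + 0.5477|001⟩ - 0.5477|010⟩ + 0.1826i|100⟩ + 0.5477|110⟩ + 0.1826i|111⟩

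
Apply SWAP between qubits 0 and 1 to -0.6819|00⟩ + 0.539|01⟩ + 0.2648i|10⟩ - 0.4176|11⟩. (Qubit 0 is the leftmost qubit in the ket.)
-0.6819|00⟩ + 0.2648i|01⟩ + 0.539|10⟩ - 0.4176|11⟩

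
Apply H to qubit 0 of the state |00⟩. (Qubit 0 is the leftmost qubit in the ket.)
1/√2|00⟩ + 1/√2|10⟩

H on qubit 0 mixes each pair of kets that differ only in qubit 0: amplitudes (a, b) of (|…0…⟩, |…1…⟩) become ((a + b)/√2, (a − b)/√2). Kets absent from the input have amplitude 0.
(|00⟩, |10⟩): (a, b) = (1, 0) → (1/√2, 1/√2)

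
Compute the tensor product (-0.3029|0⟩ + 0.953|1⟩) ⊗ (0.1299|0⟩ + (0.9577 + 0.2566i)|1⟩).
-0.03935|00⟩ + (-0.2901 - 0.07772i)|01⟩ + 0.1238|10⟩ + (0.9127 + 0.2445i)|11⟩

amp(|b₁b₂…⟩) = product of the factor amplitudes for bits b₁, b₂, …; only kets whose every factor amplitude is nonzero survive.
|00⟩: (-0.3029)(0.1299) = -0.03935
|01⟩: (-0.3029)(0.9577 + 0.2566i) = (-0.2901 - 0.07772i)
|10⟩: (0.953)(0.1299) = 0.1238
|11⟩: (0.953)(0.9577 + 0.2566i) = (0.9127 + 0.2445i)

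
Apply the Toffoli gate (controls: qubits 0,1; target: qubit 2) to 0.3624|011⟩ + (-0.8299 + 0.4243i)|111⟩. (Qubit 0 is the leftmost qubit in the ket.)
0.3624|011⟩ + (-0.8299 + 0.4243i)|110⟩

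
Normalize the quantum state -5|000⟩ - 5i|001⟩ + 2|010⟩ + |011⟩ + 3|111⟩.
-0.625|000⟩ - 0.625i|001⟩ + 0.25|010⟩ + 0.125|011⟩ + 0.375|111⟩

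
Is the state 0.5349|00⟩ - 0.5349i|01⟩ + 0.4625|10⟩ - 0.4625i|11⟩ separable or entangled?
Separable

Writing the state as a|00⟩ + b|01⟩ + c|10⟩ + d|11⟩, it is a product state iff ad − bc = 0.
Here (a, b, c, d) = (0.5349, -0.5349i, 0.4625, -0.4625i): ad − bc = (0.5349)(-0.4625i) − (-0.5349i)(0.4625) = 0, so the state is separable.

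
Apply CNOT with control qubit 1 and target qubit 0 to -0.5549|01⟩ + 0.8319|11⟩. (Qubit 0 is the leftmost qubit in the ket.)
0.8319|01⟩ - 0.5549|11⟩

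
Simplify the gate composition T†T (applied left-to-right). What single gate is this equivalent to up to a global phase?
I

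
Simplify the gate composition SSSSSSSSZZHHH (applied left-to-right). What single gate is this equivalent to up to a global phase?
H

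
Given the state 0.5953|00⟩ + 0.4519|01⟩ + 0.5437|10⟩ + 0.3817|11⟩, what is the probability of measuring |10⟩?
0.2956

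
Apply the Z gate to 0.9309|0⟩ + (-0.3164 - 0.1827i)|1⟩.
0.9309|0⟩ + (0.3164 + 0.1827i)|1⟩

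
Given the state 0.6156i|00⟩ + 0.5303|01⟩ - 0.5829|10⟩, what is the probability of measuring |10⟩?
0.3398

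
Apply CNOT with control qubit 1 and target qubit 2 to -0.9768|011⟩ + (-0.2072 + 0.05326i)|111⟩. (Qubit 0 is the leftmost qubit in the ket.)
-0.9768|010⟩ + (-0.2072 + 0.05326i)|110⟩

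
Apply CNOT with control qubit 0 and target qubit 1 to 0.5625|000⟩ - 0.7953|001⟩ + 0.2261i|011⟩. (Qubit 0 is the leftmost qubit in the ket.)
0.5625|000⟩ - 0.7953|001⟩ + 0.2261i|011⟩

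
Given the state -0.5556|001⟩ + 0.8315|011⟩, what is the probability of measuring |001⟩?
0.3087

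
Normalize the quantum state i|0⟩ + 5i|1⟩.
0.1961i|0⟩ + 0.9806i|1⟩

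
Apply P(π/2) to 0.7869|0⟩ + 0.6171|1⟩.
0.7869|0⟩ + 0.6171i|1⟩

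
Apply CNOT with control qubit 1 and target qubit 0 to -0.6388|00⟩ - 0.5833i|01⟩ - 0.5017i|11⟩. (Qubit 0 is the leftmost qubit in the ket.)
-0.6388|00⟩ - 0.5017i|01⟩ - 0.5833i|11⟩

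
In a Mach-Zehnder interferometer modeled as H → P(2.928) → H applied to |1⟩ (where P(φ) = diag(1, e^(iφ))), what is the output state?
(0.9886 - 0.106i)|0⟩ + (0.01136 + 0.106i)|1⟩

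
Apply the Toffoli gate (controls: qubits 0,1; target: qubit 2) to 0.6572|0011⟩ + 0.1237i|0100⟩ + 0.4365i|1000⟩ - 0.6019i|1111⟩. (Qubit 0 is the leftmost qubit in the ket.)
0.6572|0011⟩ + 0.1237i|0100⟩ + 0.4365i|1000⟩ - 0.6019i|1101⟩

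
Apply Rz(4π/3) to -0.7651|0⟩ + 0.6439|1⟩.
(0.3826 + 0.6626i)|0⟩ + (-0.322 + 0.5576i)|1⟩

Rz(4π/3) = [[e^(−iθ/2), 0], [0, e^(iθ/2)]] with e^(±iθ/2) = cos(θ/2) ± i·sin(θ/2); θ = 4π/3, cos(θ/2) ≈ -0.5, sin(θ/2) ≈ 0.866025.
With a = amp(|0⟩) = -0.7651 and b = amp(|1⟩) = 0.6439:
new amp(|0⟩) = (-0.5 - 0.866025i)·a = (0.3826 + 0.6626i)
new amp(|1⟩) = (-0.5 + 0.866025i)·b = (-0.322 + 0.5576i)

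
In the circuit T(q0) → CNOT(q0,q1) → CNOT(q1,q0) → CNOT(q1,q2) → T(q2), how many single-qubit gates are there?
2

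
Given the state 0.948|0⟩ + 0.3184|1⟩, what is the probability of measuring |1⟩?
0.1014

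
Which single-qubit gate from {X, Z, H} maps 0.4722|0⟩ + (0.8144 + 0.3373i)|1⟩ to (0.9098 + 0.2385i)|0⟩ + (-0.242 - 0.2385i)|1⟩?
H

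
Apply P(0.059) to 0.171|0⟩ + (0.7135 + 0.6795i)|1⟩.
0.171|0⟩ + (0.6722 + 0.7204i)|1⟩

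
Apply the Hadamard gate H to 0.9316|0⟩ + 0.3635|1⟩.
0.9158|0⟩ + 0.4017|1⟩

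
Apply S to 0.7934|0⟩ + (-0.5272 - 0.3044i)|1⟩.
0.7934|0⟩ + (0.3044 - 0.5272i)|1⟩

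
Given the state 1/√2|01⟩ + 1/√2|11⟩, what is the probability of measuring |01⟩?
1/2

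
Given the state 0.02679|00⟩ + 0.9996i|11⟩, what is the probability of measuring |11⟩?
0.9992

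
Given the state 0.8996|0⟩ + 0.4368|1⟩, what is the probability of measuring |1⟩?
0.1908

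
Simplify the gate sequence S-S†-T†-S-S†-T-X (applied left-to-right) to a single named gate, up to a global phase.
X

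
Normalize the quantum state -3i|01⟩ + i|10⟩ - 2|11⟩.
-0.8018i|01⟩ + 0.2673i|10⟩ - 0.5345|11⟩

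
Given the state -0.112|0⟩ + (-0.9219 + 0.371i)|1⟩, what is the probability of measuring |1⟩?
0.9875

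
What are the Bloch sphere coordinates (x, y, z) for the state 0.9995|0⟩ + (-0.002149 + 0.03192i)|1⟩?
(-0.004296, 0.06381, 0.998)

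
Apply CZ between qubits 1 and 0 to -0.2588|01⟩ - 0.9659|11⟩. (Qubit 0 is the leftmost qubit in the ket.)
-0.2588|01⟩ + 0.9659|11⟩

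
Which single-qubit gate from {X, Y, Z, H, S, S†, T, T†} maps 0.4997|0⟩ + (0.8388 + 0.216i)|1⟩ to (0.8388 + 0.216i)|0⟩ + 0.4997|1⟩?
X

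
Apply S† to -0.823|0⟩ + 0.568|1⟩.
-0.823|0⟩ - 0.568i|1⟩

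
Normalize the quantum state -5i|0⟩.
-i|0⟩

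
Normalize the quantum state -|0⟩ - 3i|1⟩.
-0.3162|0⟩ - 0.9487i|1⟩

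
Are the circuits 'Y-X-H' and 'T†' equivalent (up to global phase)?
No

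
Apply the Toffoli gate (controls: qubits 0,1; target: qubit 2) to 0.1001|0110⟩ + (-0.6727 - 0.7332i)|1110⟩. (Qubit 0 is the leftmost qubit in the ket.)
0.1001|0110⟩ + (-0.6727 - 0.7332i)|1100⟩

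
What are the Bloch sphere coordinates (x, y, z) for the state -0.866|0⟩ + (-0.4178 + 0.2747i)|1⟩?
(0.7236, -0.4758, 0.4999)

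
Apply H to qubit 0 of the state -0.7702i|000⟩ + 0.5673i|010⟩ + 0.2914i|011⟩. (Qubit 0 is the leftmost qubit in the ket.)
-0.5446i|000⟩ + 0.4011i|010⟩ + 0.2061i|011⟩ - 0.5446i|100⟩ + 0.4011i|110⟩ + 0.2061i|111⟩

H on qubit 0 mixes each pair of kets that differ only in qubit 0: amplitudes (a, b) of (|…0…⟩, |…1…⟩) become ((a + b)/√2, (a − b)/√2). Kets absent from the input have amplitude 0.
(|000⟩, |100⟩): (a, b) = (-0.7702i, 0) → (-0.5446i, -0.5446i)
(|010⟩, |110⟩): (a, b) = (0.5673i, 0) → (0.4011i, 0.4011i)
(|011⟩, |111⟩): (a, b) = (0.2914i, 0) → (0.2061i, 0.2061i)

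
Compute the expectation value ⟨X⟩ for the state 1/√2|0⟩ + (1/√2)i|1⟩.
0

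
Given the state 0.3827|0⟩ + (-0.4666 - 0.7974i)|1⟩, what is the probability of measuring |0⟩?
0.1465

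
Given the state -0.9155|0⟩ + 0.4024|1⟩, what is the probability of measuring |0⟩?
0.8381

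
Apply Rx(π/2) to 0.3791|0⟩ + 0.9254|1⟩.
(0.2681 - 0.6544i)|0⟩ + (0.6544 - 0.2681i)|1⟩

Rx(π/2) = [[cos(θ/2), −i·sin(θ/2)], [−i·sin(θ/2), cos(θ/2)]]; θ = π/2, cos(θ/2) ≈ 0.707107, sin(θ/2) ≈ 0.707107.
With a = amp(|0⟩) = 0.3791 and b = amp(|1⟩) = 0.9254:
new amp(|0⟩) = (0.707107)·a + (-0.707107i)·b = (0.2681 - 0.6544i)
new amp(|1⟩) = (-0.707107i)·a + (0.707107)·b = (0.6544 - 0.2681i)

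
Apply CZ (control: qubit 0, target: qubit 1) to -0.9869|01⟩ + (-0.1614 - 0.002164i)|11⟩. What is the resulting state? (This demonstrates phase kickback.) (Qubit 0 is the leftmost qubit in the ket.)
-0.9869|01⟩ + (0.1614 + 0.002164i)|11⟩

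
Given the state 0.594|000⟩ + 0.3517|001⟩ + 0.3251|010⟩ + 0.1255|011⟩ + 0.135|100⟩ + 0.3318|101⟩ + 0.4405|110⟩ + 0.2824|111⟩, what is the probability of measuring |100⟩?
0.01823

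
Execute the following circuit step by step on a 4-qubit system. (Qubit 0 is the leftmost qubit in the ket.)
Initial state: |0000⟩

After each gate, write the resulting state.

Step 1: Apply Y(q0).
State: i|1000⟩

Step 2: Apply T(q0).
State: (-1/√2 + (1/√2)i)|1000⟩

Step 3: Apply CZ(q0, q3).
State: (-1/√2 + (1/√2)i)|1000⟩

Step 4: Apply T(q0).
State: -|1000⟩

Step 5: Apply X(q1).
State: -|1100⟩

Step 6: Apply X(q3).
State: -|1101⟩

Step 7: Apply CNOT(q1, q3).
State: -|1100⟩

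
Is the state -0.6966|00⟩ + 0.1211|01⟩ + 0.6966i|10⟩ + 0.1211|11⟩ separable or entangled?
Entangled

Writing the state as a|00⟩ + b|01⟩ + c|10⟩ + d|11⟩, it is a product state iff ad − bc = 0.
Here (a, b, c, d) = (-0.6966, 0.1211, 0.6966i, 0.1211): ad − bc = (-0.6966)(0.1211) − (0.1211)(0.6966i) = (-0.08436 - 0.08436i) ≠ 0, so the state is entangled.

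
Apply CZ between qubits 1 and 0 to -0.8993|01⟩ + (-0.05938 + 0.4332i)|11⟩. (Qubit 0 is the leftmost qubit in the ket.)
-0.8993|01⟩ + (0.05938 - 0.4332i)|11⟩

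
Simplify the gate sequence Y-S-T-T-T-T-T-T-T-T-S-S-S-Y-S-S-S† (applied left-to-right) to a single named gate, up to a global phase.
S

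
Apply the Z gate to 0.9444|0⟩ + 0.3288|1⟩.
0.9444|0⟩ - 0.3288|1⟩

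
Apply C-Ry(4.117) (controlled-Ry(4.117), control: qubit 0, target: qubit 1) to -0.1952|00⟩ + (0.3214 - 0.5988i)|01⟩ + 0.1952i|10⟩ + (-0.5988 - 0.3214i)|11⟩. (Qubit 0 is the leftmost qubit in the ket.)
-0.1952|00⟩ + (0.3214 - 0.5988i)|01⟩ + (0.529 + 0.1925i)|10⟩ + (0.2806 + 0.323i)|11⟩

C-Ry(4.117) leaves the control-|0⟩ kets |00⟩, |01⟩ unchanged and applies Ry(4.117) to qubit 1 on the control-|1⟩ pair (|10⟩, |11⟩).
Ry(4.117) = [[cos(θ/2), −sin(θ/2)], [sin(θ/2), cos(θ/2)]]; θ = 4.117, cos(θ/2) ≈ -0.468599, sin(θ/2) ≈ 0.883411.
With a = amp(|10⟩) = 0.1952i and b = amp(|11⟩) = (-0.5988 - 0.3214i):
new amp(|10⟩) = (-0.468599)·a + (-0.883411)·b = (0.529 + 0.1925i)
new amp(|11⟩) = (0.883411)·a + (-0.468599)·b = (0.2806 + 0.323i)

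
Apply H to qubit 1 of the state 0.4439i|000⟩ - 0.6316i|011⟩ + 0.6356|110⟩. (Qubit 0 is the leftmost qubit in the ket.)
0.3139i|000⟩ - 0.4466i|001⟩ + 0.3139i|010⟩ + 0.4466i|011⟩ + 0.4494|100⟩ - 0.4494|110⟩

H on qubit 1 mixes each pair of kets that differ only in qubit 1: amplitudes (a, b) of (|…0…⟩, |…1…⟩) become ((a + b)/√2, (a − b)/√2). Kets absent from the input have amplitude 0.
(|000⟩, |010⟩): (a, b) = (0.4439i, 0) → (0.3139i, 0.3139i)
(|001⟩, |011⟩): (a, b) = (0, -0.6316i) → (-0.4466i, 0.4466i)
(|100⟩, |110⟩): (a, b) = (0, 0.6356) → (0.4494, -0.4494)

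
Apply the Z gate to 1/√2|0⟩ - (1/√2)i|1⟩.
1/√2|0⟩ + (1/√2)i|1⟩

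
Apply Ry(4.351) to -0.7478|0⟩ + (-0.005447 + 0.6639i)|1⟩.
(0.4296 - 0.5462i)|0⟩ + (-0.6121 - 0.3774i)|1⟩

Ry(4.351) = [[cos(θ/2), −sin(θ/2)], [sin(θ/2), cos(θ/2)]]; θ = 4.351, cos(θ/2) ≈ -0.568518, sin(θ/2) ≈ 0.822671.
With a = amp(|0⟩) = -0.7478 and b = amp(|1⟩) = (-0.005447 + 0.6639i):
new amp(|0⟩) = (-0.568518)·a + (-0.822671)·b = (0.4296 - 0.5462i)
new amp(|1⟩) = (0.822671)·a + (-0.568518)·b = (-0.6121 - 0.3774i)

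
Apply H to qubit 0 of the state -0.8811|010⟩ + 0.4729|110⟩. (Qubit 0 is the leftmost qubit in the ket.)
-0.2886|010⟩ - 0.9574|110⟩

H on qubit 0 mixes each pair of kets that differ only in qubit 0: amplitudes (a, b) of (|…0…⟩, |…1…⟩) become ((a + b)/√2, (a − b)/√2). Kets absent from the input have amplitude 0.
(|010⟩, |110⟩): (a, b) = (-0.8811, 0.4729) → (-0.2886, -0.9574)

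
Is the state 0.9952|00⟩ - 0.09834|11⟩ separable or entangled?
Entangled

Writing the state as a|00⟩ + b|01⟩ + c|10⟩ + d|11⟩, it is a product state iff ad − bc = 0.
Here (a, b, c, d) = (0.9952, 0, 0, -0.09834): ad − bc = (0.9952)(-0.09834) − (0)(0) = -0.09787 ≠ 0, so the state is entangled.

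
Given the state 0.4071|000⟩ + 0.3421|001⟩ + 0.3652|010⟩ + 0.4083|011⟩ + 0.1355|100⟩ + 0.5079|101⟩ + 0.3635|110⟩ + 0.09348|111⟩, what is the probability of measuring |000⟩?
0.1657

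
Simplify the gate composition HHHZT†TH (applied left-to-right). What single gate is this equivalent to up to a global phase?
X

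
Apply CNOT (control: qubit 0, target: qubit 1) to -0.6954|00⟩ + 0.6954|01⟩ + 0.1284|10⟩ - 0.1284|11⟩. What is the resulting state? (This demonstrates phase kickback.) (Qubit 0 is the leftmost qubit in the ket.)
-0.6954|00⟩ + 0.6954|01⟩ - 0.1284|10⟩ + 0.1284|11⟩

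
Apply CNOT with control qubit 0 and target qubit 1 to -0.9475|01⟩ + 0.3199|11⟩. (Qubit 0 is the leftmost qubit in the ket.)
-0.9475|01⟩ + 0.3199|10⟩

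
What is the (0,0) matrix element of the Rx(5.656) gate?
-0.9512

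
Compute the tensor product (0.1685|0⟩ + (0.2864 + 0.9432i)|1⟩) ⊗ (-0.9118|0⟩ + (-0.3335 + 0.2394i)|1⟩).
-0.1536|00⟩ + (-0.05619 + 0.04034i)|01⟩ + (-0.2611 - 0.86i)|10⟩ + (-0.3213 - 0.246i)|11⟩

amp(|b₁b₂…⟩) = product of the factor amplitudes for bits b₁, b₂, …; only kets whose every factor amplitude is nonzero survive.
|00⟩: (0.1685)(-0.9118) = -0.1536
|01⟩: (0.1685)(-0.3335 + 0.2394i) = (-0.05619 + 0.04034i)
|10⟩: (0.2864 + 0.9432i)(-0.9118) = (-0.2611 - 0.86i)
|11⟩: (0.2864 + 0.9432i)(-0.3335 + 0.2394i) = (-0.3213 - 0.246i)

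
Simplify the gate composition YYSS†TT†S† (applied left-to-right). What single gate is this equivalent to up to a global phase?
S†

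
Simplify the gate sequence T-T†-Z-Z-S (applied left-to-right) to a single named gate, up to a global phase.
S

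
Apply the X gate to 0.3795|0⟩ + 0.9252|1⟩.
0.9252|0⟩ + 0.3795|1⟩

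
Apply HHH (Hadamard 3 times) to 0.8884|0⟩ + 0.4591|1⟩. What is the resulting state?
0.9528|0⟩ + 0.3036|1⟩

H² = I, so H^3 = H: a single Hadamard. With (a, b) = (0.8884, 0.4591), H gives ((a + b)/√2, (a − b)/√2) = (0.9528, 0.3036).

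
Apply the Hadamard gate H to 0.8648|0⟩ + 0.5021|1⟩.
0.9665|0⟩ + 0.2565|1⟩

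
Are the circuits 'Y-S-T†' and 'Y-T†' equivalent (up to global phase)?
No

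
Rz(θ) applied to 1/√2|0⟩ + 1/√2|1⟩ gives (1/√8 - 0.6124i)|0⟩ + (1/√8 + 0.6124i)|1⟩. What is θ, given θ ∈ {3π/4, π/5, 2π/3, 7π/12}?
2π/3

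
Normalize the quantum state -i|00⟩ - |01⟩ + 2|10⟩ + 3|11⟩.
-0.2582i|00⟩ - 0.2582|01⟩ + 0.5164|10⟩ + 0.7746|11⟩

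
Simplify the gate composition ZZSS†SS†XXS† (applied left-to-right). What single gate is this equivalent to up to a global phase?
S†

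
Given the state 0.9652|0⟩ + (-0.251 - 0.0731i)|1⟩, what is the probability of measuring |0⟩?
0.9316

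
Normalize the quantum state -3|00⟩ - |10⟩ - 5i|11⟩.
-0.5071|00⟩ - 0.169|10⟩ - 0.8452i|11⟩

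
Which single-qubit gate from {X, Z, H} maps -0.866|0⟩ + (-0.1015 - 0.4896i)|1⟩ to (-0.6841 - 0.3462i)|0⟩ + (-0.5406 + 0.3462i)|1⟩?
H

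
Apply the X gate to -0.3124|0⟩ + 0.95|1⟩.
0.95|0⟩ - 0.3124|1⟩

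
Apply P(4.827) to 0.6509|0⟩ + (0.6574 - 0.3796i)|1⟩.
0.6509|0⟩ + (-0.3019 - 0.6965i)|1⟩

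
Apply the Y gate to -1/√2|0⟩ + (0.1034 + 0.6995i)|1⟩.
(0.6995 - 0.1034i)|0⟩ - (1/√2)i|1⟩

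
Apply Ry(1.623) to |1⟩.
-0.7253|0⟩ + 0.6884|1⟩

Ry(1.623) = [[cos(θ/2), −sin(θ/2)], [sin(θ/2), cos(θ/2)]]; θ = 1.623, cos(θ/2) ≈ 0.688411, sin(θ/2) ≈ 0.725321.
With a = amp(|0⟩) = 0 and b = amp(|1⟩) = 1:
new amp(|0⟩) = (0.688411)·a + (-0.725321)·b = -0.7253
new amp(|1⟩) = (0.725321)·a + (0.688411)·b = 0.6884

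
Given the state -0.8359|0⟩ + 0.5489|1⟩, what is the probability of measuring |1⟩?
0.3013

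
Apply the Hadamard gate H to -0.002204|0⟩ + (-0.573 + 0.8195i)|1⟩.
(-0.4067 + 0.5795i)|0⟩ + (0.4036 - 0.5795i)|1⟩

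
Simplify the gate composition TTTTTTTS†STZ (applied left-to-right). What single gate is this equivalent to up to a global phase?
Z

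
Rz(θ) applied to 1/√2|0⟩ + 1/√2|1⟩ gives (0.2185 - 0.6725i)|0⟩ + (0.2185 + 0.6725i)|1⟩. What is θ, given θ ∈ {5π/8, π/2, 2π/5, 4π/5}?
4π/5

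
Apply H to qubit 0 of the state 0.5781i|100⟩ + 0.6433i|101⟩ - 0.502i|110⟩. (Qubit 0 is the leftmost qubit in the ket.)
0.4088i|000⟩ + 0.4549i|001⟩ - 0.355i|010⟩ - 0.4088i|100⟩ - 0.4549i|101⟩ + 0.355i|110⟩

H on qubit 0 mixes each pair of kets that differ only in qubit 0: amplitudes (a, b) of (|…0…⟩, |…1…⟩) become ((a + b)/√2, (a − b)/√2). Kets absent from the input have amplitude 0.
(|000⟩, |100⟩): (a, b) = (0, 0.5781i) → (0.4088i, -0.4088i)
(|001⟩, |101⟩): (a, b) = (0, 0.6433i) → (0.4549i, -0.4549i)
(|010⟩, |110⟩): (a, b) = (0, -0.502i) → (-0.355i, 0.355i)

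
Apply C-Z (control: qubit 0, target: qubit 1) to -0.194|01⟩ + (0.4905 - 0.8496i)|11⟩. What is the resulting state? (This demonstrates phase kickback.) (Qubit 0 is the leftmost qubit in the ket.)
-0.194|01⟩ + (-0.4905 + 0.8496i)|11⟩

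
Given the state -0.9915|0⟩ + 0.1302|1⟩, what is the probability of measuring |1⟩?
0.01695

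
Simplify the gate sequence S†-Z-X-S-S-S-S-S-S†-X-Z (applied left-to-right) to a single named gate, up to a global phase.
S†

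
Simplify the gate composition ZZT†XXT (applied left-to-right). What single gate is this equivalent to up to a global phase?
I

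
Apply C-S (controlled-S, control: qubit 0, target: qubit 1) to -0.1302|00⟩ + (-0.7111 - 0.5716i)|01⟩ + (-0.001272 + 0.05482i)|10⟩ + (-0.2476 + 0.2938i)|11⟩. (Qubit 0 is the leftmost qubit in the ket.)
-0.1302|00⟩ + (-0.7111 - 0.5716i)|01⟩ + (-0.001272 + 0.05482i)|10⟩ + (-0.2938 - 0.2476i)|11⟩

C-S leaves the control-|0⟩ kets |00⟩, |01⟩ unchanged and applies S to qubit 1 on the control-|1⟩ pair (|10⟩, |11⟩).
S = [[1, 0], [0, i]].
With a = amp(|10⟩) = (-0.001272 + 0.05482i) and b = amp(|11⟩) = (-0.2476 + 0.2938i):
new amp(|10⟩) = (1)·a = (-0.001272 + 0.05482i)
new amp(|11⟩) = (i)·b = (-0.2938 - 0.2476i)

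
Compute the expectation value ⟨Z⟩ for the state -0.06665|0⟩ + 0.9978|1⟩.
-0.9912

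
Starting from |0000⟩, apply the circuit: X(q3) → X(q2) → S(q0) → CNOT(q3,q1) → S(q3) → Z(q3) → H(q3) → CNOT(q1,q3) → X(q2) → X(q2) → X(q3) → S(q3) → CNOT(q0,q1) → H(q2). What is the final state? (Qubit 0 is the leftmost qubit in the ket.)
-(1/2)i|0100⟩ - 1/2|0101⟩ + (1/2)i|0110⟩ + 1/2|0111⟩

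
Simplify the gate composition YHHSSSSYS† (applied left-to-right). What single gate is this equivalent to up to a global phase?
S†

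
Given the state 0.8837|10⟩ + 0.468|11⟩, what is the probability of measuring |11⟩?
0.219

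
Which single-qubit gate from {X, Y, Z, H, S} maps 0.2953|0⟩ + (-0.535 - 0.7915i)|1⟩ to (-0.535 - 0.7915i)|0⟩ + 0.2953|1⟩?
X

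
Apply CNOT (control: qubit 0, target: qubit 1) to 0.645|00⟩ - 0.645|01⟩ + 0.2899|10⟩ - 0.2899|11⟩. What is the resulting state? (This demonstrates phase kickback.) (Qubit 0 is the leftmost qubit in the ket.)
0.645|00⟩ - 0.645|01⟩ - 0.2899|10⟩ + 0.2899|11⟩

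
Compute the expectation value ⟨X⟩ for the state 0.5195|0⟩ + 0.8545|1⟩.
0.8878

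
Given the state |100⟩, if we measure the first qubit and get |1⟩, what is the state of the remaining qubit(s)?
|00⟩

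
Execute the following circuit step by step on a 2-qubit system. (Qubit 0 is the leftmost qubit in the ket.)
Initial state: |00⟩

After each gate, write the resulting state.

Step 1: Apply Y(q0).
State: i|10⟩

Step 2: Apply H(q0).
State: (1/√2)i|00⟩ - (1/√2)i|10⟩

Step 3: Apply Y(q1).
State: -1/√2|01⟩ + 1/√2|11⟩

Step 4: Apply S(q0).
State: -1/√2|01⟩ + (1/√2)i|11⟩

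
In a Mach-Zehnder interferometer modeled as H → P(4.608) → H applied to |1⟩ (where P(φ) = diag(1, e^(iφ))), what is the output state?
(0.5521 + 0.4973i)|0⟩ + (0.4479 - 0.4973i)|1⟩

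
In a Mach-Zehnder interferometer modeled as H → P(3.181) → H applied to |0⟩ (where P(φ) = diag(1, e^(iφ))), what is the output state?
(0.0003882 - 0.0197i)|0⟩ + (0.9996 + 0.0197i)|1⟩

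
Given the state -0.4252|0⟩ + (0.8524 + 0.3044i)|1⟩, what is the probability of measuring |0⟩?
0.1808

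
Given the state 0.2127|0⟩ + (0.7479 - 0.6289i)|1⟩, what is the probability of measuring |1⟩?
0.9549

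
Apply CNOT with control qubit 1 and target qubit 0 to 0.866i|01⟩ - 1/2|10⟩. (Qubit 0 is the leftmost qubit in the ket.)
-1/2|10⟩ + 0.866i|11⟩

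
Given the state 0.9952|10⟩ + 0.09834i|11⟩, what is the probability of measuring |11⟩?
0.009671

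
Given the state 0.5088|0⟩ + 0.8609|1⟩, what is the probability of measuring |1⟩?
0.7411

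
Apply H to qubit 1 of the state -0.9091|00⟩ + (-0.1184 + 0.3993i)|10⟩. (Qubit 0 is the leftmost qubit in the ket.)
-0.6428|00⟩ - 0.6428|01⟩ + (-0.08372 + 0.2823i)|10⟩ + (-0.08372 + 0.2823i)|11⟩

H on qubit 1 mixes each pair of kets that differ only in qubit 1: amplitudes (a, b) of (|…0…⟩, |…1…⟩) become ((a + b)/√2, (a − b)/√2). Kets absent from the input have amplitude 0.
(|00⟩, |01⟩): (a, b) = (-0.9091, 0) → (-0.6428, -0.6428)
(|10⟩, |11⟩): (a, b) = ((-0.1184 + 0.3993i), 0) → ((-0.08372 + 0.2823i), (-0.08372 + 0.2823i))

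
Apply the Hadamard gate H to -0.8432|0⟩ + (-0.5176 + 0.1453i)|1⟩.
(-0.9622 + 0.1027i)|0⟩ + (-0.2302 - 0.1027i)|1⟩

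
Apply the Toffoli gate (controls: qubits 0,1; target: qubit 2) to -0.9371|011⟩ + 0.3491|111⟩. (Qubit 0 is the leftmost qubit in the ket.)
-0.9371|011⟩ + 0.3491|110⟩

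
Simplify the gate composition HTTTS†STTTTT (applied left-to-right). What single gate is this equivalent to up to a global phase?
H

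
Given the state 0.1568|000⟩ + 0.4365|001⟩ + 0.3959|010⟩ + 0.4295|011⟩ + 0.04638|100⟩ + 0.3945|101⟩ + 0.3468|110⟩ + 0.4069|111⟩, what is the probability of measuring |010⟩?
0.1567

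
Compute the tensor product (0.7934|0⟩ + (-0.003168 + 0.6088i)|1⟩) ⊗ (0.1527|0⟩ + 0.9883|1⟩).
0.1212|00⟩ + 0.7841|01⟩ + (-0.0004838 + 0.09296i)|10⟩ + (-0.003131 + 0.6017i)|11⟩

amp(|b₁b₂…⟩) = product of the factor amplitudes for bits b₁, b₂, …; only kets whose every factor amplitude is nonzero survive.
|00⟩: (0.7934)(0.1527) = 0.1212
|01⟩: (0.7934)(0.9883) = 0.7841
|10⟩: (-0.003168 + 0.6088i)(0.1527) = (-0.0004838 + 0.09296i)
|11⟩: (-0.003168 + 0.6088i)(0.9883) = (-0.003131 + 0.6017i)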